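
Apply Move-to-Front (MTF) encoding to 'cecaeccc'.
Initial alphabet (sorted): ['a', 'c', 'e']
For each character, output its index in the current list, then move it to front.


MTF encoding:
'c': index 1 in ['a', 'c', 'e'] -> ['c', 'a', 'e']
'e': index 2 in ['c', 'a', 'e'] -> ['e', 'c', 'a']
'c': index 1 in ['e', 'c', 'a'] -> ['c', 'e', 'a']
'a': index 2 in ['c', 'e', 'a'] -> ['a', 'c', 'e']
'e': index 2 in ['a', 'c', 'e'] -> ['e', 'a', 'c']
'c': index 2 in ['e', 'a', 'c'] -> ['c', 'e', 'a']
'c': index 0 in ['c', 'e', 'a'] -> ['c', 'e', 'a']
'c': index 0 in ['c', 'e', 'a'] -> ['c', 'e', 'a']


Output: [1, 2, 1, 2, 2, 2, 0, 0]


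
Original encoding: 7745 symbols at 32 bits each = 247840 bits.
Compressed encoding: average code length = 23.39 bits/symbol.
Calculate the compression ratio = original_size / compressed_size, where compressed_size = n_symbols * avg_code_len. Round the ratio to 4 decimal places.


original_size = n_symbols * orig_bits = 7745 * 32 = 247840 bits
compressed_size = n_symbols * avg_code_len = 7745 * 23.39 = 181155.55 bits
ratio = original_size / compressed_size = 247840 / 181155.55 = 1.3681

Compression ratio = 1.3681


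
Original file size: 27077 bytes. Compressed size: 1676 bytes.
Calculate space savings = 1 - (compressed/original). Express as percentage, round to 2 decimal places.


ratio = compressed/original = 1676/27077 = 0.061898
savings = 1 - ratio = 1 - 0.061898 = 0.938102
as a percentage: 0.938102 * 100 = 93.81%

Space savings = 1 - 1676/27077 = 93.81%


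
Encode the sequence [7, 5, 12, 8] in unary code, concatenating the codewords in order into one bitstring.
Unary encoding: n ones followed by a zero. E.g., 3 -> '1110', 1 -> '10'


Encode each number as n ones followed by a terminating 0:
  7 -> 11111110 (8 bits)
  5 -> 111110 (6 bits)
  12 -> 1111111111110 (13 bits)
  8 -> 111111110 (9 bits)
Total length = 8 + 6 + 13 + 9 = 36 bits.

Unary([7, 5, 12, 8]) = 111111101111101111111111110111111110 (36 bits)


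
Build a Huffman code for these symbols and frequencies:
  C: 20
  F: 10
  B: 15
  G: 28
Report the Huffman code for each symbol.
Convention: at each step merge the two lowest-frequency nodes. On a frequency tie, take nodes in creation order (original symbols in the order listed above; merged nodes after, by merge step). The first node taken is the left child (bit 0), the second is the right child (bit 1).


Huffman tree construction:
Step 1: Merge F(10) + B(15) = 25
Step 2: Merge C(20) + (F+B)(25) = 45
Step 3: Merge G(28) + (C+(F+B))(45) = 73
Read each symbol's code off the tree from the root (left child = 0, right child = 1).

Codes:
  C: 10 (length 2)
  F: 110 (length 3)
  B: 111 (length 3)
  G: 0 (length 1)
Average code length: 143/73 = 1.9589 bits/symbol


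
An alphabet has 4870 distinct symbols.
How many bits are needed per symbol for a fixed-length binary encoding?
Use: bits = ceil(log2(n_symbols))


log2(4870) = 12.2497
Bracket: 2^12 = 4096 < 4870 <= 2^13 = 8192
So ceil(log2(4870)) = 13

bits = ceil(log2(4870)) = ceil(12.2497) = 13 bits


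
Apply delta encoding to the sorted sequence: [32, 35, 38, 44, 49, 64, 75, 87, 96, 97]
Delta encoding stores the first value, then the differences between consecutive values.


First value: 32
Deltas:
  35 - 32 = 3
  38 - 35 = 3
  44 - 38 = 6
  49 - 44 = 5
  64 - 49 = 15
  75 - 64 = 11
  87 - 75 = 12
  96 - 87 = 9
  97 - 96 = 1


Delta encoded: [32, 3, 3, 6, 5, 15, 11, 12, 9, 1]


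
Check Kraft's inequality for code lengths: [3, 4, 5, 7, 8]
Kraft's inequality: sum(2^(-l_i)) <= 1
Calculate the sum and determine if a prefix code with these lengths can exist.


Sum = 2^(-3) + 2^(-4) + 2^(-5) + 2^(-7) + 2^(-8)
    = 0.125 + 0.0625 + 0.03125 + 0.0078125 + 0.00390625
    = 59/256 = 0.23046875
Since 0.23046875 <= 1, Kraft's inequality IS satisfied.
A prefix code with these lengths CAN exist.

Kraft sum = 0.23046875. Satisfied.


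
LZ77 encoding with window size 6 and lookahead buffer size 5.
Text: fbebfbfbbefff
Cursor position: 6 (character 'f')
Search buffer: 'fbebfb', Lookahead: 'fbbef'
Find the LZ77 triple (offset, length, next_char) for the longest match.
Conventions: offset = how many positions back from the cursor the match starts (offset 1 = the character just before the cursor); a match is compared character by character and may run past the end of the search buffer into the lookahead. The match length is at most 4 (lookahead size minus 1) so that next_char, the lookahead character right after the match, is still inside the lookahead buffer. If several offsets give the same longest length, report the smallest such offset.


Try each offset into the search buffer:
  offset=1 (pos 5, char 'b'): match length 0
  offset=2 (pos 4, char 'f'): match length 2
  offset=3 (pos 3, char 'b'): match length 0
  offset=4 (pos 2, char 'e'): match length 0
  offset=5 (pos 1, char 'b'): match length 0
  offset=6 (pos 0, char 'f'): match length 2
Longest match has length 2, found at offsets 2, 6; take the smallest, offset 2.
next_char = character at position 6 + 2 = 8 -> 'b'

Best match: offset=2, length=2 (matching 'fb' starting at position 4)
LZ77 triple: (2, 2, 'b')


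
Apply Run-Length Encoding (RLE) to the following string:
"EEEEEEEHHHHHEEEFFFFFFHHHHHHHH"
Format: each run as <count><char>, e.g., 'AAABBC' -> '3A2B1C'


Scanning runs left to right:
  i=0: run of 'E' x 7 -> '7E'
  i=7: run of 'H' x 5 -> '5H'
  i=12: run of 'E' x 3 -> '3E'
  i=15: run of 'F' x 6 -> '6F'
  i=21: run of 'H' x 8 -> '8H'

RLE = 7E5H3E6F8H


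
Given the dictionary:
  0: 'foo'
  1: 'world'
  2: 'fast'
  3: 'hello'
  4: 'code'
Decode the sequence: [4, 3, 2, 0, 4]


Look up each index in the dictionary:
  4 -> 'code'
  3 -> 'hello'
  2 -> 'fast'
  0 -> 'foo'
  4 -> 'code'

Decoded: "code hello fast foo code"


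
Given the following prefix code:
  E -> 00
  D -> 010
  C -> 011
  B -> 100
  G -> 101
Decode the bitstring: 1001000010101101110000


Decoding step by step:
Bits 100 -> B
Bits 100 -> B
Bits 00 -> E
Bits 101 -> G
Bits 011 -> C
Bits 011 -> C
Bits 100 -> B
Bits 00 -> E


Decoded message: BBEGCCBE


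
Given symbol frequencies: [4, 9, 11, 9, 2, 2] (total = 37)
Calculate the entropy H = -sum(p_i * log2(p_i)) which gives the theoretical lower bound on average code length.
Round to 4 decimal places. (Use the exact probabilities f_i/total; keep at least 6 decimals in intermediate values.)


Per-symbol terms -p_i * log2(p_i) with p_i = f_i/37:
  p = 4/37 = 0.108108: log2(p) = -3.209453, -p*log2(p) = 0.346968
  p = 9/37 = 0.243243: log2(p) = -2.039528, -p*log2(p) = 0.496101
  p = 11/37 = 0.297297: log2(p) = -1.750022, -p*log2(p) = 0.520277
  p = 9/37 = 0.243243: log2(p) = -2.039528, -p*log2(p) = 0.496101
  p = 2/37 = 0.054054: log2(p) = -4.209453, -p*log2(p) = 0.227538
  p = 2/37 = 0.054054: log2(p) = -4.209453, -p*log2(p) = 0.227538
H = 0.346968 + 0.496101 + 0.520277 + 0.496101 + 0.227538 + 0.227538 = 2.314523

H = 2.3145 bits/symbol


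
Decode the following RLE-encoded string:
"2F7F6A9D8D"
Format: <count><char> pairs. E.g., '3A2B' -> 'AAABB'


Expanding each <count><char> pair:
  2F -> 'FF'
  7F -> 'FFFFFFF'
  6A -> 'AAAAAA'
  9D -> 'DDDDDDDDD'
  8D -> 'DDDDDDDD'

Decoded = FFFFFFFFFAAAAAADDDDDDDDDDDDDDDDD


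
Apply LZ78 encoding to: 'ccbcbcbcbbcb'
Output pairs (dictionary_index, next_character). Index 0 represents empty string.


LZ78 encoding steps:
Dictionary: {0: ''}
Step 1: w='' (idx 0), next='c' -> output (0, 'c'), add 'c' as idx 1
Step 2: w='c' (idx 1), next='b' -> output (1, 'b'), add 'cb' as idx 2
Step 3: w='cb' (idx 2), next='c' -> output (2, 'c'), add 'cbc' as idx 3
Step 4: w='' (idx 0), next='b' -> output (0, 'b'), add 'b' as idx 4
Step 5: w='cb' (idx 2), next='b' -> output (2, 'b'), add 'cbb' as idx 5
Step 6: w='cb' (idx 2), end of input -> output (2, '')


Encoded: [(0, 'c'), (1, 'b'), (2, 'c'), (0, 'b'), (2, 'b'), (2, '')]


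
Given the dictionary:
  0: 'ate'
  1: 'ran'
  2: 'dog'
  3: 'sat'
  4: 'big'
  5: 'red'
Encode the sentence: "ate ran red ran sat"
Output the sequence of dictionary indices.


Look up each word in the dictionary:
  'ate' -> 0
  'ran' -> 1
  'red' -> 5
  'ran' -> 1
  'sat' -> 3

Encoded: [0, 1, 5, 1, 3]


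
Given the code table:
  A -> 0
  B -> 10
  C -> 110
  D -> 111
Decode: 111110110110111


Decoding:
111 -> D
110 -> C
110 -> C
110 -> C
111 -> D


Result: DCCCD


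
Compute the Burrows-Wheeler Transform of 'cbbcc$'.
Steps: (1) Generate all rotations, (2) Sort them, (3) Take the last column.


Rotations (sorted):
  0: $cbbcc -> last char: c
  1: bbcc$c -> last char: c
  2: bcc$cb -> last char: b
  3: c$cbbc -> last char: c
  4: cbbcc$ -> last char: $
  5: cc$cbb -> last char: b


BWT = ccbc$b


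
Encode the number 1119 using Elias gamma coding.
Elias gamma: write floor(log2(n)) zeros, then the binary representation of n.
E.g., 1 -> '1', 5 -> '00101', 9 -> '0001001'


num_bits = floor(log2(1119)) + 1 = 11
leading_zeros = num_bits - 1 = 10
binary(1119) = 10001011111

Elias gamma(1119) = '0000000000' + '10001011111' = 000000000010001011111 (21 bits)


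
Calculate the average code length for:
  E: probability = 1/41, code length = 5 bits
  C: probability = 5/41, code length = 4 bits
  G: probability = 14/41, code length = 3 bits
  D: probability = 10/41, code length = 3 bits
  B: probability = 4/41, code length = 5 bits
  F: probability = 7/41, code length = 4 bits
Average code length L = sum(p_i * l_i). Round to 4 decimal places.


Weighted contributions p_i * l_i:
  E: (1/41) * 5 = 5/41
  C: (5/41) * 4 = 20/41
  G: (14/41) * 3 = 42/41
  D: (10/41) * 3 = 30/41
  B: (4/41) * 5 = 20/41
  F: (7/41) * 4 = 28/41
Sum = (5 + 20 + 42 + 30 + 20 + 28)/41 = 145/41

L = 145/41 = 3.5366 bits/symbol


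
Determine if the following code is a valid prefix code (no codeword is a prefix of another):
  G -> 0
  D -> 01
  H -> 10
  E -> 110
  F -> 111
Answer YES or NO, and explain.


Checking each pair (does one codeword prefix another?):
  G='0' vs D='01': prefix -- VIOLATION

NO -- this is NOT a valid prefix code. G (0) is a prefix of D (01).


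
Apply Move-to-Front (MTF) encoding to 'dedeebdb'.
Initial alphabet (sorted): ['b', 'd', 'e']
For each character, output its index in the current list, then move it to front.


MTF encoding:
'd': index 1 in ['b', 'd', 'e'] -> ['d', 'b', 'e']
'e': index 2 in ['d', 'b', 'e'] -> ['e', 'd', 'b']
'd': index 1 in ['e', 'd', 'b'] -> ['d', 'e', 'b']
'e': index 1 in ['d', 'e', 'b'] -> ['e', 'd', 'b']
'e': index 0 in ['e', 'd', 'b'] -> ['e', 'd', 'b']
'b': index 2 in ['e', 'd', 'b'] -> ['b', 'e', 'd']
'd': index 2 in ['b', 'e', 'd'] -> ['d', 'b', 'e']
'b': index 1 in ['d', 'b', 'e'] -> ['b', 'd', 'e']


Output: [1, 2, 1, 1, 0, 2, 2, 1]


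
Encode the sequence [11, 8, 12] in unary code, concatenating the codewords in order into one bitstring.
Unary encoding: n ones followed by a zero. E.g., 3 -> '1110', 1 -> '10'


Encode each number as n ones followed by a terminating 0:
  11 -> 111111111110 (12 bits)
  8 -> 111111110 (9 bits)
  12 -> 1111111111110 (13 bits)
Total length = 12 + 9 + 13 = 34 bits.

Unary([11, 8, 12]) = 1111111111101111111101111111111110 (34 bits)


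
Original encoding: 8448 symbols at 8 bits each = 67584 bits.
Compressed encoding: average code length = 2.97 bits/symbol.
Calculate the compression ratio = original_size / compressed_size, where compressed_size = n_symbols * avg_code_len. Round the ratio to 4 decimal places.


original_size = n_symbols * orig_bits = 8448 * 8 = 67584 bits
compressed_size = n_symbols * avg_code_len = 8448 * 2.97 = 25090.56 bits
ratio = original_size / compressed_size = 67584 / 25090.56 = 2.6936

Compression ratio = 2.6936


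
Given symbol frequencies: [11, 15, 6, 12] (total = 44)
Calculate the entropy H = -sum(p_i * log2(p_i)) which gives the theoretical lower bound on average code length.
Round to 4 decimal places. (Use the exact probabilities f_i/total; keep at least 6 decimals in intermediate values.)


Per-symbol terms -p_i * log2(p_i) with p_i = f_i/44:
  p = 11/44 = 0.250000: log2(p) = -2.000000, -p*log2(p) = 0.500000
  p = 15/44 = 0.340909: log2(p) = -1.552541, -p*log2(p) = 0.529275
  p = 6/44 = 0.136364: log2(p) = -2.874469, -p*log2(p) = 0.391973
  p = 12/44 = 0.272727: log2(p) = -1.874469, -p*log2(p) = 0.511219
H = 0.500000 + 0.529275 + 0.391973 + 0.511219 = 1.932467

H = 1.9325 bits/symbol


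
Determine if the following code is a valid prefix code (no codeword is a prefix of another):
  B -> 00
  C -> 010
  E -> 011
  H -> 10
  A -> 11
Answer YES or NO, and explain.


Checking each pair (does one codeword prefix another?):
  B='00' vs C='010': no prefix
  B='00' vs E='011': no prefix
  B='00' vs H='10': no prefix
  B='00' vs A='11': no prefix
  C='010' vs B='00': no prefix
  C='010' vs E='011': no prefix
  C='010' vs H='10': no prefix
  C='010' vs A='11': no prefix
  E='011' vs B='00': no prefix
  E='011' vs C='010': no prefix
  E='011' vs H='10': no prefix
  E='011' vs A='11': no prefix
  H='10' vs B='00': no prefix
  H='10' vs C='010': no prefix
  H='10' vs E='011': no prefix
  H='10' vs A='11': no prefix
  A='11' vs B='00': no prefix
  A='11' vs C='010': no prefix
  A='11' vs E='011': no prefix
  A='11' vs H='10': no prefix
No violation found over all pairs.

YES -- this is a valid prefix code. No codeword is a prefix of any other codeword.


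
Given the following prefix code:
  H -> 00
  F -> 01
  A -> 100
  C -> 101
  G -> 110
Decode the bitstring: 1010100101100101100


Decoding step by step:
Bits 101 -> C
Bits 01 -> F
Bits 00 -> H
Bits 101 -> C
Bits 100 -> A
Bits 101 -> C
Bits 100 -> A


Decoded message: CFHCACA


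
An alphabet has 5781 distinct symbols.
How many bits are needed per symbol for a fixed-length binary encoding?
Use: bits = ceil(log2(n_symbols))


log2(5781) = 12.4971
Bracket: 2^12 = 4096 < 5781 <= 2^13 = 8192
So ceil(log2(5781)) = 13

bits = ceil(log2(5781)) = ceil(12.4971) = 13 bits


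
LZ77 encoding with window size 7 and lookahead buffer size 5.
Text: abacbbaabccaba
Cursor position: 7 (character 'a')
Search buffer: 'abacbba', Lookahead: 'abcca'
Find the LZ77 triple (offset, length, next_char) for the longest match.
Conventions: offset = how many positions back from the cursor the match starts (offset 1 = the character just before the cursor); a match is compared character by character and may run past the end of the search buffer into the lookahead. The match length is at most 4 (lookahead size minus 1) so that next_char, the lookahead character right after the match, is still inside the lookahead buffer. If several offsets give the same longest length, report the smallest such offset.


Try each offset into the search buffer:
  offset=1 (pos 6, char 'a'): match length 1
  offset=2 (pos 5, char 'b'): match length 0
  offset=3 (pos 4, char 'b'): match length 0
  offset=4 (pos 3, char 'c'): match length 0
  offset=5 (pos 2, char 'a'): match length 1
  offset=6 (pos 1, char 'b'): match length 0
  offset=7 (pos 0, char 'a'): match length 2
Longest match has length 2 at offset 7.
next_char = character at position 7 + 2 = 9 -> 'c'

Best match: offset=7, length=2 (matching 'ab' starting at position 0)
LZ77 triple: (7, 2, 'c')


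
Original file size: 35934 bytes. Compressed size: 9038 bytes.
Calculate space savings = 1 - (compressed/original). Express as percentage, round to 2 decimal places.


ratio = compressed/original = 9038/35934 = 0.251517
savings = 1 - ratio = 1 - 0.251517 = 0.748483
as a percentage: 0.748483 * 100 = 74.85%

Space savings = 1 - 9038/35934 = 74.85%


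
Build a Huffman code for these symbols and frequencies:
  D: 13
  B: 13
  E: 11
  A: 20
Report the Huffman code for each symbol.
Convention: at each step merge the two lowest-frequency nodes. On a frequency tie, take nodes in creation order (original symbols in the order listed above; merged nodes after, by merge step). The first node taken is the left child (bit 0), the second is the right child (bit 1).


Huffman tree construction:
Step 1: Merge E(11) + D(13) = 24
Step 2: Merge B(13) + A(20) = 33
Step 3: Merge (E+D)(24) + (B+A)(33) = 57
Read each symbol's code off the tree from the root (left child = 0, right child = 1).

Codes:
  D: 01 (length 2)
  B: 10 (length 2)
  E: 00 (length 2)
  A: 11 (length 2)
Average code length: 114/57 = 2.0000 bits/symbol


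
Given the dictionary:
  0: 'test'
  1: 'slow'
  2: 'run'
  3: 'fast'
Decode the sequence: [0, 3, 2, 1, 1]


Look up each index in the dictionary:
  0 -> 'test'
  3 -> 'fast'
  2 -> 'run'
  1 -> 'slow'
  1 -> 'slow'

Decoded: "test fast run slow slow"


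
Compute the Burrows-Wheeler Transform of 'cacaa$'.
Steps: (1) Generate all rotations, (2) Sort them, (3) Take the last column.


Rotations (sorted):
  0: $cacaa -> last char: a
  1: a$caca -> last char: a
  2: aa$cac -> last char: c
  3: acaa$c -> last char: c
  4: caa$ca -> last char: a
  5: cacaa$ -> last char: $


BWT = aacca$


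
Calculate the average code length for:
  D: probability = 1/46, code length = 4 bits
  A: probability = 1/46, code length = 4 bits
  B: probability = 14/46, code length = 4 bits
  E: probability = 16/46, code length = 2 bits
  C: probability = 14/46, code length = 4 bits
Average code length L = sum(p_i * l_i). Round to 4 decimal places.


Weighted contributions p_i * l_i:
  D: (1/46) * 4 = 4/46
  A: (1/46) * 4 = 4/46
  B: (14/46) * 4 = 56/46
  E: (16/46) * 2 = 32/46
  C: (14/46) * 4 = 56/46
Sum = (4 + 4 + 56 + 32 + 56)/46 = 152/46

L = 152/46 = 3.3043 bits/symbol


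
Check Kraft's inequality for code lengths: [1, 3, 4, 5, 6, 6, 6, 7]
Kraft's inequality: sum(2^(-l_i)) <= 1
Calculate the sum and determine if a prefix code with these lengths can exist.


Sum = 2^(-1) + 2^(-3) + 2^(-4) + 2^(-5) + 2^(-6) + 2^(-6) + 2^(-6) + 2^(-7)
    = 0.5 + 0.125 + 0.0625 + 0.03125 + 0.015625 + 0.015625 + 0.015625 + 0.0078125
    = 99/128 = 0.7734375
Since 0.7734375 <= 1, Kraft's inequality IS satisfied.
A prefix code with these lengths CAN exist.

Kraft sum = 0.7734375. Satisfied.


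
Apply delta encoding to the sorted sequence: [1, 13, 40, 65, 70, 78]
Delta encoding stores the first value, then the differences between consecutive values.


First value: 1
Deltas:
  13 - 1 = 12
  40 - 13 = 27
  65 - 40 = 25
  70 - 65 = 5
  78 - 70 = 8


Delta encoded: [1, 12, 27, 25, 5, 8]


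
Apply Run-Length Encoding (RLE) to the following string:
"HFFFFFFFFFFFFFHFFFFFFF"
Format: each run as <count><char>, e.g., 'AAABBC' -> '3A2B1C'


Scanning runs left to right:
  i=0: run of 'H' x 1 -> '1H'
  i=1: run of 'F' x 13 -> '13F'
  i=14: run of 'H' x 1 -> '1H'
  i=15: run of 'F' x 7 -> '7F'

RLE = 1H13F1H7F


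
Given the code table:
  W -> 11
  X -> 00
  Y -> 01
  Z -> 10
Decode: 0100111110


Decoding:
01 -> Y
00 -> X
11 -> W
11 -> W
10 -> Z


Result: YXWWZ


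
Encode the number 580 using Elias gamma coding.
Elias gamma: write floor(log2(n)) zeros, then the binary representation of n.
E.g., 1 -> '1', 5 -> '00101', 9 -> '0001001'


num_bits = floor(log2(580)) + 1 = 10
leading_zeros = num_bits - 1 = 9
binary(580) = 1001000100

Elias gamma(580) = '000000000' + '1001000100' = 0000000001001000100 (19 bits)


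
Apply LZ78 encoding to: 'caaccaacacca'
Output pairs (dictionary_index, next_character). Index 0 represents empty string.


LZ78 encoding steps:
Dictionary: {0: ''}
Step 1: w='' (idx 0), next='c' -> output (0, 'c'), add 'c' as idx 1
Step 2: w='' (idx 0), next='a' -> output (0, 'a'), add 'a' as idx 2
Step 3: w='a' (idx 2), next='c' -> output (2, 'c'), add 'ac' as idx 3
Step 4: w='c' (idx 1), next='a' -> output (1, 'a'), add 'ca' as idx 4
Step 5: w='ac' (idx 3), next='a' -> output (3, 'a'), add 'aca' as idx 5
Step 6: w='c' (idx 1), next='c' -> output (1, 'c'), add 'cc' as idx 6
Step 7: w='a' (idx 2), end of input -> output (2, '')


Encoded: [(0, 'c'), (0, 'a'), (2, 'c'), (1, 'a'), (3, 'a'), (1, 'c'), (2, '')]


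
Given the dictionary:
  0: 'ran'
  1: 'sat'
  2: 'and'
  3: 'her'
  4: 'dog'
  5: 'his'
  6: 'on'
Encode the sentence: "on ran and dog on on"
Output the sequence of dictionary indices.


Look up each word in the dictionary:
  'on' -> 6
  'ran' -> 0
  'and' -> 2
  'dog' -> 4
  'on' -> 6
  'on' -> 6

Encoded: [6, 0, 2, 4, 6, 6]


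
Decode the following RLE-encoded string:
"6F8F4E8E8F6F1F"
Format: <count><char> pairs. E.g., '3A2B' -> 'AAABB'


Expanding each <count><char> pair:
  6F -> 'FFFFFF'
  8F -> 'FFFFFFFF'
  4E -> 'EEEE'
  8E -> 'EEEEEEEE'
  8F -> 'FFFFFFFF'
  6F -> 'FFFFFF'
  1F -> 'F'

Decoded = FFFFFFFFFFFFFFEEEEEEEEEEEEFFFFFFFFFFFFFFF


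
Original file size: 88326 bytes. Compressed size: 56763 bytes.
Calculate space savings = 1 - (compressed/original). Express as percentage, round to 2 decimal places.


ratio = compressed/original = 56763/88326 = 0.642653
savings = 1 - ratio = 1 - 0.642653 = 0.357347
as a percentage: 0.357347 * 100 = 35.73%

Space savings = 1 - 56763/88326 = 35.73%


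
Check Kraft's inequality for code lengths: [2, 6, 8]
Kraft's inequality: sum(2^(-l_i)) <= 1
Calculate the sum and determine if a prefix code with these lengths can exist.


Sum = 2^(-2) + 2^(-6) + 2^(-8)
    = 0.25 + 0.015625 + 0.00390625
    = 69/256 = 0.26953125
Since 0.26953125 <= 1, Kraft's inequality IS satisfied.
A prefix code with these lengths CAN exist.

Kraft sum = 0.26953125. Satisfied.


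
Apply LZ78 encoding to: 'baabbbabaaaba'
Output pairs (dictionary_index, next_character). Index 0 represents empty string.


LZ78 encoding steps:
Dictionary: {0: ''}
Step 1: w='' (idx 0), next='b' -> output (0, 'b'), add 'b' as idx 1
Step 2: w='' (idx 0), next='a' -> output (0, 'a'), add 'a' as idx 2
Step 3: w='a' (idx 2), next='b' -> output (2, 'b'), add 'ab' as idx 3
Step 4: w='b' (idx 1), next='b' -> output (1, 'b'), add 'bb' as idx 4
Step 5: w='ab' (idx 3), next='a' -> output (3, 'a'), add 'aba' as idx 5
Step 6: w='a' (idx 2), next='a' -> output (2, 'a'), add 'aa' as idx 6
Step 7: w='b' (idx 1), next='a' -> output (1, 'a'), add 'ba' as idx 7


Encoded: [(0, 'b'), (0, 'a'), (2, 'b'), (1, 'b'), (3, 'a'), (2, 'a'), (1, 'a')]


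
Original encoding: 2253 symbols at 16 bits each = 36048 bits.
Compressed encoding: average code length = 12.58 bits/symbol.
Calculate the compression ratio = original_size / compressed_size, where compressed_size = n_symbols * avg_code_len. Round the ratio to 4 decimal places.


original_size = n_symbols * orig_bits = 2253 * 16 = 36048 bits
compressed_size = n_symbols * avg_code_len = 2253 * 12.58 = 28342.74 bits
ratio = original_size / compressed_size = 36048 / 28342.74 = 1.2719

Compression ratio = 1.2719


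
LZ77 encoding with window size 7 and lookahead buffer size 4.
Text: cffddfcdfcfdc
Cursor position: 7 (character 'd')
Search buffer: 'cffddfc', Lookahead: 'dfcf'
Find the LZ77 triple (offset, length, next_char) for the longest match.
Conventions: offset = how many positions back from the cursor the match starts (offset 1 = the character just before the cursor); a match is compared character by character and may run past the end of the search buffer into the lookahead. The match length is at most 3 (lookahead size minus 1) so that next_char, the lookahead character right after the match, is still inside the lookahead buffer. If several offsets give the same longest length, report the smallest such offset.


Try each offset into the search buffer:
  offset=1 (pos 6, char 'c'): match length 0
  offset=2 (pos 5, char 'f'): match length 0
  offset=3 (pos 4, char 'd'): match length 3
  offset=4 (pos 3, char 'd'): match length 1
  offset=5 (pos 2, char 'f'): match length 0
  offset=6 (pos 1, char 'f'): match length 0
  offset=7 (pos 0, char 'c'): match length 0
Longest match has length 3 at offset 3.
next_char = character at position 7 + 3 = 10 -> 'f'

Best match: offset=3, length=3 (matching 'dfc' starting at position 4)
LZ77 triple: (3, 3, 'f')


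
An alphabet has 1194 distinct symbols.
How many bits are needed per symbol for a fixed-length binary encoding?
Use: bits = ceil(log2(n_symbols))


log2(1194) = 10.2216
Bracket: 2^10 = 1024 < 1194 <= 2^11 = 2048
So ceil(log2(1194)) = 11

bits = ceil(log2(1194)) = ceil(10.2216) = 11 bits


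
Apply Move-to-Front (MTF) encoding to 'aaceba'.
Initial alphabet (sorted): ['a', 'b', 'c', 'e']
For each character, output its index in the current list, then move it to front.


MTF encoding:
'a': index 0 in ['a', 'b', 'c', 'e'] -> ['a', 'b', 'c', 'e']
'a': index 0 in ['a', 'b', 'c', 'e'] -> ['a', 'b', 'c', 'e']
'c': index 2 in ['a', 'b', 'c', 'e'] -> ['c', 'a', 'b', 'e']
'e': index 3 in ['c', 'a', 'b', 'e'] -> ['e', 'c', 'a', 'b']
'b': index 3 in ['e', 'c', 'a', 'b'] -> ['b', 'e', 'c', 'a']
'a': index 3 in ['b', 'e', 'c', 'a'] -> ['a', 'b', 'e', 'c']


Output: [0, 0, 2, 3, 3, 3]


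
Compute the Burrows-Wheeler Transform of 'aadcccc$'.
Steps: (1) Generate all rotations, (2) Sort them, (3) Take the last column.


Rotations (sorted):
  0: $aadcccc -> last char: c
  1: aadcccc$ -> last char: $
  2: adcccc$a -> last char: a
  3: c$aadccc -> last char: c
  4: cc$aadcc -> last char: c
  5: ccc$aadc -> last char: c
  6: cccc$aad -> last char: d
  7: dcccc$aa -> last char: a


BWT = c$acccda


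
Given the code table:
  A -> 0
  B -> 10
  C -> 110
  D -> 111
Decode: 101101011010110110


Decoding:
10 -> B
110 -> C
10 -> B
110 -> C
10 -> B
110 -> C
110 -> C


Result: BCBCBCC


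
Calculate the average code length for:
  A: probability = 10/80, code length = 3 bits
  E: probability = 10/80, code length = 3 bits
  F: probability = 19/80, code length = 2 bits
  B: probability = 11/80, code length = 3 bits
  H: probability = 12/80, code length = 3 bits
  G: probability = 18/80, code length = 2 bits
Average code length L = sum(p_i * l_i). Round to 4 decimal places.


Weighted contributions p_i * l_i:
  A: (10/80) * 3 = 30/80
  E: (10/80) * 3 = 30/80
  F: (19/80) * 2 = 38/80
  B: (11/80) * 3 = 33/80
  H: (12/80) * 3 = 36/80
  G: (18/80) * 2 = 36/80
Sum = (30 + 30 + 38 + 33 + 36 + 36)/80 = 203/80

L = 203/80 = 2.5375 bits/symbol


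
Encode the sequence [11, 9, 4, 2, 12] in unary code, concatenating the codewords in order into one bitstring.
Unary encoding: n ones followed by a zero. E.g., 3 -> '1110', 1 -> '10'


Encode each number as n ones followed by a terminating 0:
  11 -> 111111111110 (12 bits)
  9 -> 1111111110 (10 bits)
  4 -> 11110 (5 bits)
  2 -> 110 (3 bits)
  12 -> 1111111111110 (13 bits)
Total length = 12 + 10 + 5 + 3 + 13 = 43 bits.

Unary([11, 9, 4, 2, 12]) = 1111111111101111111110111101101111111111110 (43 bits)


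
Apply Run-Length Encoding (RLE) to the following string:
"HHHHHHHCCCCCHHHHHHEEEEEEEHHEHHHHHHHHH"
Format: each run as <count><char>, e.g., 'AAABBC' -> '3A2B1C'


Scanning runs left to right:
  i=0: run of 'H' x 7 -> '7H'
  i=7: run of 'C' x 5 -> '5C'
  i=12: run of 'H' x 6 -> '6H'
  i=18: run of 'E' x 7 -> '7E'
  i=25: run of 'H' x 2 -> '2H'
  i=27: run of 'E' x 1 -> '1E'
  i=28: run of 'H' x 9 -> '9H'

RLE = 7H5C6H7E2H1E9H


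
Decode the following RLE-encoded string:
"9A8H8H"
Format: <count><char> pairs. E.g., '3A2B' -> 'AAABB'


Expanding each <count><char> pair:
  9A -> 'AAAAAAAAA'
  8H -> 'HHHHHHHH'
  8H -> 'HHHHHHHH'

Decoded = AAAAAAAAAHHHHHHHHHHHHHHHH


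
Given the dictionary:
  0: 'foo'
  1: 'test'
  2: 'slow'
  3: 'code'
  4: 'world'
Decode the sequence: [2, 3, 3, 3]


Look up each index in the dictionary:
  2 -> 'slow'
  3 -> 'code'
  3 -> 'code'
  3 -> 'code'

Decoded: "slow code code code"


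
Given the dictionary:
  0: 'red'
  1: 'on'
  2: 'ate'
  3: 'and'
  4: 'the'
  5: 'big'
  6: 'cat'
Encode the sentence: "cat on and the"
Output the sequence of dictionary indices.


Look up each word in the dictionary:
  'cat' -> 6
  'on' -> 1
  'and' -> 3
  'the' -> 4

Encoded: [6, 1, 3, 4]


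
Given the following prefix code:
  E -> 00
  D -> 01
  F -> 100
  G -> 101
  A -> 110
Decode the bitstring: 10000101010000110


Decoding step by step:
Bits 100 -> F
Bits 00 -> E
Bits 101 -> G
Bits 01 -> D
Bits 00 -> E
Bits 00 -> E
Bits 110 -> A


Decoded message: FEGDEEA


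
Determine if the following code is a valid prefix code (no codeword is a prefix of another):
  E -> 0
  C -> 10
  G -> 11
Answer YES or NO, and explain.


Checking each pair (does one codeword prefix another?):
  E='0' vs C='10': no prefix
  E='0' vs G='11': no prefix
  C='10' vs E='0': no prefix
  C='10' vs G='11': no prefix
  G='11' vs E='0': no prefix
  G='11' vs C='10': no prefix
No violation found over all pairs.

YES -- this is a valid prefix code. No codeword is a prefix of any other codeword.


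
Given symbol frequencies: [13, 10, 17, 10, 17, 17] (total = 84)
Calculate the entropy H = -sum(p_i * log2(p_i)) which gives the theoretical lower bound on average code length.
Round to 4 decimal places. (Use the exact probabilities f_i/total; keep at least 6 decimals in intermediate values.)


Per-symbol terms -p_i * log2(p_i) with p_i = f_i/84:
  p = 13/84 = 0.154762: log2(p) = -2.691878, -p*log2(p) = 0.416600
  p = 10/84 = 0.119048: log2(p) = -3.070389, -p*log2(p) = 0.365523
  p = 17/84 = 0.202381: log2(p) = -2.304855, -p*log2(p) = 0.466459
  p = 10/84 = 0.119048: log2(p) = -3.070389, -p*log2(p) = 0.365523
  p = 17/84 = 0.202381: log2(p) = -2.304855, -p*log2(p) = 0.466459
  p = 17/84 = 0.202381: log2(p) = -2.304855, -p*log2(p) = 0.466459
H = 0.416600 + 0.365523 + 0.466459 + 0.365523 + 0.466459 + 0.466459 = 2.547023

H = 2.547 bits/symbol


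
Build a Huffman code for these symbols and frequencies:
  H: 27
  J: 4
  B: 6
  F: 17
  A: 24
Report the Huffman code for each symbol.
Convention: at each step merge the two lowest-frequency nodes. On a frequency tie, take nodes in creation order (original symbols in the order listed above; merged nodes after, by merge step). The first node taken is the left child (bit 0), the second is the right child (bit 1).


Huffman tree construction:
Step 1: Merge J(4) + B(6) = 10
Step 2: Merge (J+B)(10) + F(17) = 27
Step 3: Merge A(24) + H(27) = 51
Step 4: Merge ((J+B)+F)(27) + (A+H)(51) = 78
Read each symbol's code off the tree from the root (left child = 0, right child = 1).

Codes:
  H: 11 (length 2)
  J: 000 (length 3)
  B: 001 (length 3)
  F: 01 (length 2)
  A: 10 (length 2)
Average code length: 166/78 = 2.1282 bits/symbol


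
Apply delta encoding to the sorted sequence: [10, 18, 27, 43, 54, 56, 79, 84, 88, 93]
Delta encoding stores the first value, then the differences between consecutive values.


First value: 10
Deltas:
  18 - 10 = 8
  27 - 18 = 9
  43 - 27 = 16
  54 - 43 = 11
  56 - 54 = 2
  79 - 56 = 23
  84 - 79 = 5
  88 - 84 = 4
  93 - 88 = 5


Delta encoded: [10, 8, 9, 16, 11, 2, 23, 5, 4, 5]


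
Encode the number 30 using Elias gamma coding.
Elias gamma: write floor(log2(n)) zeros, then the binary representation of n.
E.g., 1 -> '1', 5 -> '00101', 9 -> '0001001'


num_bits = floor(log2(30)) + 1 = 5
leading_zeros = num_bits - 1 = 4
binary(30) = 11110

Elias gamma(30) = '0000' + '11110' = 000011110 (9 bits)


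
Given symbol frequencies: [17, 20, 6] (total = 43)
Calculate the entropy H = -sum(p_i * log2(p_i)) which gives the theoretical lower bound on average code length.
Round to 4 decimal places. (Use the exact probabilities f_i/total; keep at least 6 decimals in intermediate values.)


Per-symbol terms -p_i * log2(p_i) with p_i = f_i/43:
  p = 17/43 = 0.395349: log2(p) = -1.338802, -p*log2(p) = 0.529294
  p = 20/43 = 0.465116: log2(p) = -1.104337, -p*log2(p) = 0.513645
  p = 6/43 = 0.139535: log2(p) = -2.841302, -p*log2(p) = 0.396461
H = 0.529294 + 0.513645 + 0.396461 = 1.439400

H = 1.4394 bits/symbol


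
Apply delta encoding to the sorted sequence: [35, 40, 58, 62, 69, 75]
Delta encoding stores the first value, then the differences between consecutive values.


First value: 35
Deltas:
  40 - 35 = 5
  58 - 40 = 18
  62 - 58 = 4
  69 - 62 = 7
  75 - 69 = 6


Delta encoded: [35, 5, 18, 4, 7, 6]


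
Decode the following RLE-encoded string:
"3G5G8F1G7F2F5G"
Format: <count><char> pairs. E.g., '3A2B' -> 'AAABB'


Expanding each <count><char> pair:
  3G -> 'GGG'
  5G -> 'GGGGG'
  8F -> 'FFFFFFFF'
  1G -> 'G'
  7F -> 'FFFFFFF'
  2F -> 'FF'
  5G -> 'GGGGG'

Decoded = GGGGGGGGFFFFFFFFGFFFFFFFFFGGGGG


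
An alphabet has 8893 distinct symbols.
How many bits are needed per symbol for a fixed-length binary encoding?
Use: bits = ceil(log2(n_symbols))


log2(8893) = 13.1185
Bracket: 2^13 = 8192 < 8893 <= 2^14 = 16384
So ceil(log2(8893)) = 14

bits = ceil(log2(8893)) = ceil(13.1185) = 14 bits


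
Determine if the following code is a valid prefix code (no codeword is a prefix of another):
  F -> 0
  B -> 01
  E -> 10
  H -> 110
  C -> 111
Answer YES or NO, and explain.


Checking each pair (does one codeword prefix another?):
  F='0' vs B='01': prefix -- VIOLATION

NO -- this is NOT a valid prefix code. F (0) is a prefix of B (01).


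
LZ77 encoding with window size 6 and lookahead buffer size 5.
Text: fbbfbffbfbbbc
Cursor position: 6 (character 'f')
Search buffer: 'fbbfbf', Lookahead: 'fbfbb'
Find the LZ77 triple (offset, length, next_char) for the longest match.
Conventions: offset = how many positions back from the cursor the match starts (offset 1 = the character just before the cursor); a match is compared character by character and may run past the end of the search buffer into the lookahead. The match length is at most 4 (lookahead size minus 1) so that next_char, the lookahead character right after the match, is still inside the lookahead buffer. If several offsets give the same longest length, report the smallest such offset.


Try each offset into the search buffer:
  offset=1 (pos 5, char 'f'): match length 1
  offset=2 (pos 4, char 'b'): match length 0
  offset=3 (pos 3, char 'f'): match length 3
  offset=4 (pos 2, char 'b'): match length 0
  offset=5 (pos 1, char 'b'): match length 0
  offset=6 (pos 0, char 'f'): match length 2
Longest match has length 3 at offset 3.
next_char = character at position 6 + 3 = 9 -> 'b'

Best match: offset=3, length=3 (matching 'fbf' starting at position 3)
LZ77 triple: (3, 3, 'b')


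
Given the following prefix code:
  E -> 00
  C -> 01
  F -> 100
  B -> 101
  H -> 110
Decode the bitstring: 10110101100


Decoding step by step:
Bits 101 -> B
Bits 101 -> B
Bits 01 -> C
Bits 100 -> F


Decoded message: BBCF


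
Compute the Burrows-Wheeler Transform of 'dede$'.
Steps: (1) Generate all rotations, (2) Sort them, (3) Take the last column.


Rotations (sorted):
  0: $dede -> last char: e
  1: de$de -> last char: e
  2: dede$ -> last char: $
  3: e$ded -> last char: d
  4: ede$d -> last char: d


BWT = ee$dd


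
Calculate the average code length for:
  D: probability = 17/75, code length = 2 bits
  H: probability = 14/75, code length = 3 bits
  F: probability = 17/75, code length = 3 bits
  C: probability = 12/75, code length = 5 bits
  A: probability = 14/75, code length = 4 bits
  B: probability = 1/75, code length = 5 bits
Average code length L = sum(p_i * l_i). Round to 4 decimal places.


Weighted contributions p_i * l_i:
  D: (17/75) * 2 = 34/75
  H: (14/75) * 3 = 42/75
  F: (17/75) * 3 = 51/75
  C: (12/75) * 5 = 60/75
  A: (14/75) * 4 = 56/75
  B: (1/75) * 5 = 5/75
Sum = (34 + 42 + 51 + 60 + 56 + 5)/75 = 248/75

L = 248/75 = 3.3067 bits/symbol


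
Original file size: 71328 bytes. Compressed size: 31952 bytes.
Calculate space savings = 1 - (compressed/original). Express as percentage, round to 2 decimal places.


ratio = compressed/original = 31952/71328 = 0.447959
savings = 1 - ratio = 1 - 0.447959 = 0.552041
as a percentage: 0.552041 * 100 = 55.2%

Space savings = 1 - 31952/71328 = 55.2%


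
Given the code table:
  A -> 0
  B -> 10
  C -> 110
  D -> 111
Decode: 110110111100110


Decoding:
110 -> C
110 -> C
111 -> D
10 -> B
0 -> A
110 -> C


Result: CCDBAC


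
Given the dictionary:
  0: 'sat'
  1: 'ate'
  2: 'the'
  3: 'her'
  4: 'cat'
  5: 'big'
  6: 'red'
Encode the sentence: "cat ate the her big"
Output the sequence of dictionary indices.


Look up each word in the dictionary:
  'cat' -> 4
  'ate' -> 1
  'the' -> 2
  'her' -> 3
  'big' -> 5

Encoded: [4, 1, 2, 3, 5]


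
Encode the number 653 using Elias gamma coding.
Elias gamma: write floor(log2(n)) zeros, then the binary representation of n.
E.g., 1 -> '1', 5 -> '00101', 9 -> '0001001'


num_bits = floor(log2(653)) + 1 = 10
leading_zeros = num_bits - 1 = 9
binary(653) = 1010001101

Elias gamma(653) = '000000000' + '1010001101' = 0000000001010001101 (19 bits)


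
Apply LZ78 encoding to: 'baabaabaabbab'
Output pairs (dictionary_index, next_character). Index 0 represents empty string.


LZ78 encoding steps:
Dictionary: {0: ''}
Step 1: w='' (idx 0), next='b' -> output (0, 'b'), add 'b' as idx 1
Step 2: w='' (idx 0), next='a' -> output (0, 'a'), add 'a' as idx 2
Step 3: w='a' (idx 2), next='b' -> output (2, 'b'), add 'ab' as idx 3
Step 4: w='a' (idx 2), next='a' -> output (2, 'a'), add 'aa' as idx 4
Step 5: w='b' (idx 1), next='a' -> output (1, 'a'), add 'ba' as idx 5
Step 6: w='ab' (idx 3), next='b' -> output (3, 'b'), add 'abb' as idx 6
Step 7: w='ab' (idx 3), end of input -> output (3, '')


Encoded: [(0, 'b'), (0, 'a'), (2, 'b'), (2, 'a'), (1, 'a'), (3, 'b'), (3, '')]


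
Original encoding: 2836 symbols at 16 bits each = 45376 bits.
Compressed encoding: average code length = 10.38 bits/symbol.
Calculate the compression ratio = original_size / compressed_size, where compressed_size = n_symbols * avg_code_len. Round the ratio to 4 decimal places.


original_size = n_symbols * orig_bits = 2836 * 16 = 45376 bits
compressed_size = n_symbols * avg_code_len = 2836 * 10.38 = 29437.68 bits
ratio = original_size / compressed_size = 45376 / 29437.68 = 1.5414

Compression ratio = 1.5414


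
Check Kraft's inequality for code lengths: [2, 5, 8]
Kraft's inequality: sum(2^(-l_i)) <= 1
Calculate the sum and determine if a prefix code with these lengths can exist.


Sum = 2^(-2) + 2^(-5) + 2^(-8)
    = 0.25 + 0.03125 + 0.00390625
    = 73/256 = 0.28515625
Since 0.28515625 <= 1, Kraft's inequality IS satisfied.
A prefix code with these lengths CAN exist.

Kraft sum = 0.28515625. Satisfied.


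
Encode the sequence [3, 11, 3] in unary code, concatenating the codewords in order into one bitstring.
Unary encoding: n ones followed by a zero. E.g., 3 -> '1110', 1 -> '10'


Encode each number as n ones followed by a terminating 0:
  3 -> 1110 (4 bits)
  11 -> 111111111110 (12 bits)
  3 -> 1110 (4 bits)
Total length = 4 + 12 + 4 = 20 bits.

Unary([3, 11, 3]) = 11101111111111101110 (20 bits)


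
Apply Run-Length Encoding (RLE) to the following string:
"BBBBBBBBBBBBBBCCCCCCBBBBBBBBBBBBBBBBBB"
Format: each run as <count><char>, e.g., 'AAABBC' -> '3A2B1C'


Scanning runs left to right:
  i=0: run of 'B' x 14 -> '14B'
  i=14: run of 'C' x 6 -> '6C'
  i=20: run of 'B' x 18 -> '18B'

RLE = 14B6C18B


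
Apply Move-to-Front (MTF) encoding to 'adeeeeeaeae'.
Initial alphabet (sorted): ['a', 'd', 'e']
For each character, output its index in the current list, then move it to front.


MTF encoding:
'a': index 0 in ['a', 'd', 'e'] -> ['a', 'd', 'e']
'd': index 1 in ['a', 'd', 'e'] -> ['d', 'a', 'e']
'e': index 2 in ['d', 'a', 'e'] -> ['e', 'd', 'a']
'e': index 0 in ['e', 'd', 'a'] -> ['e', 'd', 'a']
'e': index 0 in ['e', 'd', 'a'] -> ['e', 'd', 'a']
'e': index 0 in ['e', 'd', 'a'] -> ['e', 'd', 'a']
'e': index 0 in ['e', 'd', 'a'] -> ['e', 'd', 'a']
'a': index 2 in ['e', 'd', 'a'] -> ['a', 'e', 'd']
'e': index 1 in ['a', 'e', 'd'] -> ['e', 'a', 'd']
'a': index 1 in ['e', 'a', 'd'] -> ['a', 'e', 'd']
'e': index 1 in ['a', 'e', 'd'] -> ['e', 'a', 'd']


Output: [0, 1, 2, 0, 0, 0, 0, 2, 1, 1, 1]


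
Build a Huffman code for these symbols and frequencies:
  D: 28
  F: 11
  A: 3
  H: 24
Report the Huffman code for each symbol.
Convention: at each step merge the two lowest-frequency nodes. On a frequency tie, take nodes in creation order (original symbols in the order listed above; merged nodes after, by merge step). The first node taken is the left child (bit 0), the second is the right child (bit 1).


Huffman tree construction:
Step 1: Merge A(3) + F(11) = 14
Step 2: Merge (A+F)(14) + H(24) = 38
Step 3: Merge D(28) + ((A+F)+H)(38) = 66
Read each symbol's code off the tree from the root (left child = 0, right child = 1).

Codes:
  D: 0 (length 1)
  F: 101 (length 3)
  A: 100 (length 3)
  H: 11 (length 2)
Average code length: 118/66 = 1.7879 bits/symbol
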